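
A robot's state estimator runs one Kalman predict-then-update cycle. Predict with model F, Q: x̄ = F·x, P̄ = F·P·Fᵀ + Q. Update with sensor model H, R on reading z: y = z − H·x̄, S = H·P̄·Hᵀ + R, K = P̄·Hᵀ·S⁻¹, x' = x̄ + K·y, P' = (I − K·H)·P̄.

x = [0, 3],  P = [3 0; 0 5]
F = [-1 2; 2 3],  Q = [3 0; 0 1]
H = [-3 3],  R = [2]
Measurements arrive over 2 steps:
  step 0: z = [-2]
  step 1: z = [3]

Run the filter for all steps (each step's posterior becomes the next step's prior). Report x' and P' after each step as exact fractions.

step 0: x' = [1011/163, 906/163], P' = [4220/163 4218/163; 4218/163 4252/163]
step 1: x' = [-8937/13349, 15036/43861], P' = [144345/26698 20825/3814; 20825/3814 503157/87722]

step 0: x̄ = F·x = [6, 9]
step 0: P̄ = F·P·Fᵀ + Q = [26 24; 24 58]
step 0: y = z − H·x̄ = [-11]
step 0: S = H·P̄·Hᵀ + R = [326]
step 0: K = P̄·Hᵀ·S⁻¹ = [-3/163; 51/163]
step 0: x' = x̄ + K·y = [1011/163, 906/163]
step 0: P' = (I − K·H)·P̄ = [4220/163 4218/163; 4218/163 4252/163]
step 1: x̄ = F·x = [801/163, 4740/163]
step 1: P̄ = F·P·Fᵀ + Q = [4845/163 21290/163; 21290/163 105927/163]
step 1: y = z − H·x̄ = [-11328/163]
step 1: S = H·P̄·Hᵀ + R = [614054/163]
step 1: K = P̄·Hᵀ·S⁻¹ = [2145/26698; 36273/87722]
step 1: x' = x̄ + K·y = [-8937/13349, 15036/43861]
step 1: P' = (I − K·H)·P̄ = [144345/26698 20825/3814; 20825/3814 503157/87722]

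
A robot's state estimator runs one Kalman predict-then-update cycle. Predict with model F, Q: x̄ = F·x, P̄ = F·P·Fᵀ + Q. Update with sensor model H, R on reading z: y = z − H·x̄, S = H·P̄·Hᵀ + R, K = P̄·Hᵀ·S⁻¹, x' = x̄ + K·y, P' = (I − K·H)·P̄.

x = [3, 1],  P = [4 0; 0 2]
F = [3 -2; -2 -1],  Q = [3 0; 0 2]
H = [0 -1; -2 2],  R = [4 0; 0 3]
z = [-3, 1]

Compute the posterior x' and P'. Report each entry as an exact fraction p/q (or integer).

x' = [218/493, 484/493]
P' = [1353/493 1050/493; 1050/493 1110/493]

x̄ = F·x = [7, -7]
P̄ = F·P·Fᵀ + Q = [47 -20; -20 20]
y = z − H·x̄ = [-10, 29]
S = H·P̄·Hᵀ + R = [24 -80; -80 431]
K = P̄·Hᵀ·S⁻¹ = [-525/986 -202/493; -555/986 40/493]
x' = x̄ + K·y = [218/493, 484/493]
P' = (I − K·H)·P̄ = [1353/493 1050/493; 1050/493 1110/493]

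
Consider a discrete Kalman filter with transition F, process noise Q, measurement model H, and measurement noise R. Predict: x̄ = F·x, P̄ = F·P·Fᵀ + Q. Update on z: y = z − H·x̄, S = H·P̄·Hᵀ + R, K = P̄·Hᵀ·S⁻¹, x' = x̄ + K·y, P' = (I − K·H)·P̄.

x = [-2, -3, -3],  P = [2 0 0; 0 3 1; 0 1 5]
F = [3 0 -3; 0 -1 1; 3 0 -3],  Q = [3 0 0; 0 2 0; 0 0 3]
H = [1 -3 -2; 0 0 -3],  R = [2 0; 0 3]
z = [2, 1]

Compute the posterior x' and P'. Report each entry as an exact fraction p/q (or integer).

x' = [2784/12653, -4320/12653, -4116/12653]
P' = [67290/12653 18624/12653 4248/12653; 18624/12653 9496/12653 -1356/12653; 4248/12653 -1356/12653 4191/12653]

x̄ = F·x = [3, 0, 3]
P̄ = F·P·Fᵀ + Q = [66 -12 63; -12 8 -12; 63 -12 66]
y = z − H·x̄ = [5, 10]
S = H·P̄·Hᵀ + R = [80 99; 99 597]
K = P̄·Hᵀ·S⁻¹ = [1461/12653 -4248/12653; -3576/12653 1356/12653; -33/12653 -4191/12653]
x' = x̄ + K·y = [2784/12653, -4320/12653, -4116/12653]
P' = (I − K·H)·P̄ = [67290/12653 18624/12653 4248/12653; 18624/12653 9496/12653 -1356/12653; 4248/12653 -1356/12653 4191/12653]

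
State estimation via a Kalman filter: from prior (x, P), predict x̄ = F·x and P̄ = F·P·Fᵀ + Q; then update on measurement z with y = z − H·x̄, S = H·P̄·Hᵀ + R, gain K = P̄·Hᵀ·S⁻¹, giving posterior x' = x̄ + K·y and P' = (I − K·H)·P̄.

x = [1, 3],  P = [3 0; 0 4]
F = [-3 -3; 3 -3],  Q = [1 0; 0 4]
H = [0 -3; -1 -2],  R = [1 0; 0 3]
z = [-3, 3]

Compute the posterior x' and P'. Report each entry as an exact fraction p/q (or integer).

x̄ = F·x = [-12, -6]
P̄ = F·P·Fᵀ + Q = [64 9; 9 67]
y = z − H·x̄ = [-21, -21]
S = H·P̄·Hᵀ + R = [604 429; 429 371]
K = P̄·Hᵀ·S⁻¹ = [25161/40043 -37945/40043; -13224/40043 -143/40043]
x' = x̄ + K·y = [-212052/40043, 40449/40043]
P' = (I − K·H)·P̄ = [130609/40043 -8387/40043; -8387/40043 4408/40043]

x' = [-212052/40043, 40449/40043]
P' = [130609/40043 -8387/40043; -8387/40043 4408/40043]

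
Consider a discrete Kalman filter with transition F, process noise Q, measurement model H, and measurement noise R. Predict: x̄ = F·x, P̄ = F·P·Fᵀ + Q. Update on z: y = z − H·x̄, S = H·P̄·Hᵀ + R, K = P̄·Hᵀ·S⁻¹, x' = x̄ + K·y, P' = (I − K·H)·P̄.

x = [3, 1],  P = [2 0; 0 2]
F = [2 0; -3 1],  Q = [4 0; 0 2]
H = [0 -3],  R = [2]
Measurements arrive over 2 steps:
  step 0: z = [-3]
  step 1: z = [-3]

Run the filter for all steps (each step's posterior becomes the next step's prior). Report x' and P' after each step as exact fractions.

step 0: x̄ = F·x = [6, -8]
step 0: P̄ = F·P·Fᵀ + Q = [12 -12; -12 22]
step 0: y = z − H·x̄ = [-27]
step 0: S = H·P̄·Hᵀ + R = [200]
step 0: K = P̄·Hᵀ·S⁻¹ = [9/50; -33/100]
step 0: x' = x̄ + K·y = [57/50, 91/100]
step 0: P' = (I − K·H)·P̄ = [138/25 -3/25; -3/25 11/50]
step 1: x̄ = F·x = [57/25, -251/100]
step 1: P̄ = F·P·Fᵀ + Q = [652/25 -834/25; -834/25 2631/50]
step 1: y = z − H·x̄ = [-1053/100]
step 1: S = H·P̄·Hᵀ + R = [23779/50]
step 1: K = P̄·Hᵀ·S⁻¹ = [5004/23779; -7893/23779]
step 1: x' = x̄ + K·y = [1524/23779, 23428/23779]
step 1: P' = (I − K·H)·P̄ = [119356/23779 -3336/23779; -3336/23779 5262/23779]

step 0: x' = [57/50, 91/100], P' = [138/25 -3/25; -3/25 11/50]
step 1: x' = [1524/23779, 23428/23779], P' = [119356/23779 -3336/23779; -3336/23779 5262/23779]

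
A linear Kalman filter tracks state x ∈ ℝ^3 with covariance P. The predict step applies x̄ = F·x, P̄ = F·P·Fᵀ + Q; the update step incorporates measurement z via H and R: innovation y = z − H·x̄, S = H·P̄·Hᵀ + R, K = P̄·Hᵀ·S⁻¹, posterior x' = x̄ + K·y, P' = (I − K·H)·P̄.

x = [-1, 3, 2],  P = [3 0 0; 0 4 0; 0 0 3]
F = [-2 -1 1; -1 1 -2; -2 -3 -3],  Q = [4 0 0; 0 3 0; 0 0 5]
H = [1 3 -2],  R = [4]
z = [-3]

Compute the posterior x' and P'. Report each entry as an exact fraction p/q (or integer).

x' = [887/317, -1140/317, -851/317]
P' = [6930/317 -546/317 2684/317; -546/317 5530/317 7946/317; 2684/317 7946/317 13479/317]

x̄ = F·x = [1, 0, -13]
P̄ = F·P·Fᵀ + Q = [23 -4 15; -4 22 12; 15 12 80]
y = z − H·x̄ = [-30]
S = H·P̄·Hᵀ + R = [317]
K = P̄·Hᵀ·S⁻¹ = [-19/317; 38/317; -109/317]
x' = x̄ + K·y = [887/317, -1140/317, -851/317]
P' = (I − K·H)·P̄ = [6930/317 -546/317 2684/317; -546/317 5530/317 7946/317; 2684/317 7946/317 13479/317]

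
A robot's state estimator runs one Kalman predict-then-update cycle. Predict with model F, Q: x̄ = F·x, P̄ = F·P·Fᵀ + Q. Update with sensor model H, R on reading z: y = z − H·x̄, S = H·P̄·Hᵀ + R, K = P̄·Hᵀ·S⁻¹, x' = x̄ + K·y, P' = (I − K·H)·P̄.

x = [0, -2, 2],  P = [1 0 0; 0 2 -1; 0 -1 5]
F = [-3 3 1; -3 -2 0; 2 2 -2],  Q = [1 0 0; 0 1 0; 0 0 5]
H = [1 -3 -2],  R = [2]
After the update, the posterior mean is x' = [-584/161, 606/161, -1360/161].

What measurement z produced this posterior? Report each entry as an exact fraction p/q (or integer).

x̄ = F·x = [-4, 4, -8]
P̄ = F·P·Fᵀ + Q = [27 -1 0; -1 18 -18; 0 -18 45]
S = H·P̄·Hᵀ + R = [161]
K = P̄·Hᵀ·S⁻¹ = [30/161; -19/161; -36/161]
x' − x̄ = [60/161, -38/161, -72/161] = K·y
y = (KᵀK)⁻¹·Kᵀ·(x' − x̄) = [2]
z = y + H·x̄ = [2] + [0] = [2]

z = [2]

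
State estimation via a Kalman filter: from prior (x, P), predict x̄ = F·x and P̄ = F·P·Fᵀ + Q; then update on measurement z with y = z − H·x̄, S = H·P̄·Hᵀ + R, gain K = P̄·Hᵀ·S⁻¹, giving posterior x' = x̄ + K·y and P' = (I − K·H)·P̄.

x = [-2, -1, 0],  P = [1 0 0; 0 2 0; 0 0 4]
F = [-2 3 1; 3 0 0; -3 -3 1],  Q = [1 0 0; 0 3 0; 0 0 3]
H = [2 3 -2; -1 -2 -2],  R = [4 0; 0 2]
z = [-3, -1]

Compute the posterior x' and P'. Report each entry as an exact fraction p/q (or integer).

x' = [70811/15682, -49593/15682, 44127/31364]
P' = [156369/7841 -92553/7841 30745/15682; -92553/7841 56607/7841 -18855/15682; 30745/15682 -18855/15682 16571/31364]

x̄ = F·x = [1, -6, 9]
P̄ = F·P·Fᵀ + Q = [27 -6 -8; -6 12 -9; -8 -9 34]
y = z − H·x̄ = [31, 6]
S = H·P̄·Hᵀ + R = [456 86; 86 85]
K = P̄·Hᵀ·S⁻¹ = [2167/15682 -1004/7841; 1785/15682 -903/7841; -5823/31364 -4803/15682]
x' = x̄ + K·y = [70811/15682, -49593/15682, 44127/31364]
P' = (I − K·H)·P̄ = [156369/7841 -92553/7841 30745/15682; -92553/7841 56607/7841 -18855/15682; 30745/15682 -18855/15682 16571/31364]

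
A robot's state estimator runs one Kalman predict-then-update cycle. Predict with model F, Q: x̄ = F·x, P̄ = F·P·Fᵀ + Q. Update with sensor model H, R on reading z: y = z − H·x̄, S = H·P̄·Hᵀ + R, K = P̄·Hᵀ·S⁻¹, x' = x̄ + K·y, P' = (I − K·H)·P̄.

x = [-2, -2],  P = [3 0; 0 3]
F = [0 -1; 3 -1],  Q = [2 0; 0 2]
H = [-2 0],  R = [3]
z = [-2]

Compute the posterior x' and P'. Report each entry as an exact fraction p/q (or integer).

x' = [26/23, -104/23]
P' = [15/23 9/23; 9/23 700/23]

x̄ = F·x = [2, -4]
P̄ = F·P·Fᵀ + Q = [5 3; 3 32]
y = z − H·x̄ = [2]
S = H·P̄·Hᵀ + R = [23]
K = P̄·Hᵀ·S⁻¹ = [-10/23; -6/23]
x' = x̄ + K·y = [26/23, -104/23]
P' = (I − K·H)·P̄ = [15/23 9/23; 9/23 700/23]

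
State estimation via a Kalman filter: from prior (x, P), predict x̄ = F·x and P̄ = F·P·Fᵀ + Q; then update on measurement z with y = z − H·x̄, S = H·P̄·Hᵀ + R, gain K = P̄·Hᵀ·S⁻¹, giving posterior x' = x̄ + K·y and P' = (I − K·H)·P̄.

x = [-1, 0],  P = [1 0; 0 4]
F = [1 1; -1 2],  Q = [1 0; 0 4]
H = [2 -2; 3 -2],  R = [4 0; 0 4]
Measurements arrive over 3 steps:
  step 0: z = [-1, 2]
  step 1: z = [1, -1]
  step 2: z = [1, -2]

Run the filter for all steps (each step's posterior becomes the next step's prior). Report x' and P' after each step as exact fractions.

step 0: x̄ = F·x = [-1, 1]
step 0: P̄ = F·P·Fᵀ + Q = [6 7; 7 21]
step 0: y = z − H·x̄ = [3, 7]
step 0: S = H·P̄·Hᵀ + R = [56 50; 50 58]
step 0: K = P̄·Hᵀ·S⁻¹ = [-79/187 81/187; -287/374 56/187]
step 0: x' = x̄ + K·y = [13/17, 27/34]
step 0: P' = (I − K·H)·P̄ = [640/187 798/187; 798/187 1085/187]
step 1: x̄ = F·x = [53/34, 14/17]
step 1: P̄ = F·P·Fᵀ + Q = [3508/187 2328/187; 2328/187 2536/187]
step 1: y = z − H·x̄ = [-8/17, -137/34]
step 1: S = H·P̄·Hᵀ + R = [6300/187 7912/187; 7912/187 14528/187]
step 1: K = P̄·Hᵀ·S⁻¹ = [-2029/4834 6115/9668; -1769/2417 2563/4834]
step 1: x' = x̄ + K·y = [-15319/19336, -9363/9668]
step 1: P' = (I − K·H)·P̄ = [10173/2417 12202/2417; 12202/2417 15740/2417]
step 2: x̄ = F·x = [-34045/19336, -22133/19336]
step 2: P̄ = F·P·Fᵀ + Q = [52734/2417 33509/2417; 33509/2417 33993/2417]
step 2: y = z − H·x̄ = [5395/2417, 19197/19336]
step 2: S = H·P̄·Hᵀ + R = [88504/2417 117286/2417; 117286/2417 218138/2417]
step 2: K = P̄·Hᵀ·S⁻¹ = [-238643/574067 28329/44159; -833215/1148134 23818/44159]
step 2: x' = x̄ + K·y = [-362403/176636, -787453/353272]
step 2: P' = (I − K·H)·P̄ = [2427680/574067 2904966/574067; 2904966/574067 3738181/574067]

step 0: x' = [13/17, 27/34], P' = [640/187 798/187; 798/187 1085/187]
step 1: x' = [-15319/19336, -9363/9668], P' = [10173/2417 12202/2417; 12202/2417 15740/2417]
step 2: x' = [-362403/176636, -787453/353272], P' = [2427680/574067 2904966/574067; 2904966/574067 3738181/574067]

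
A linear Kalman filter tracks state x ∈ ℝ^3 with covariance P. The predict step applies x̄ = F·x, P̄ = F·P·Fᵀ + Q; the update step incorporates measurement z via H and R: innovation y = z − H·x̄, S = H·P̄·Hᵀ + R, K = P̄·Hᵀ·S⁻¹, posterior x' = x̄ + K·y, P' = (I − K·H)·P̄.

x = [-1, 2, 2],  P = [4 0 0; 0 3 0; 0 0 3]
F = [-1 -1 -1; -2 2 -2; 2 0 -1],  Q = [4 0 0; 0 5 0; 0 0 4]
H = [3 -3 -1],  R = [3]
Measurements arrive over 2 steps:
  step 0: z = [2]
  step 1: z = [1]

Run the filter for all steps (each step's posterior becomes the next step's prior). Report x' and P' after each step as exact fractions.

step 0: x̄ = F·x = [-3, 2, -4]
step 0: P̄ = F·P·Fᵀ + Q = [14 8 -5; 8 45 -10; -5 -10 23]
step 0: y = z − H·x̄ = [13]
step 0: S = H·P̄·Hᵀ + R = [383]
step 0: K = P̄·Hᵀ·S⁻¹ = [23/383; -101/383; -8/383]
step 0: x' = x̄ + K·y = [-850/383, -547/383, -1636/383]
step 0: P' = (I − K·H)·P̄ = [4833/383 5387/383 -1731/383; 5387/383 7034/383 -4638/383; -1731/383 -4638/383 8745/383]
step 1: x̄ = F·x = [3033/383, 3878/383, -64/383]
step 1: P̄ = F·P·Fᵀ + Q = [20180/383 6164/383 -14602/383; 6164/383 64523/383 32444/383; -14602/383 32444/383 36533/383]
step 1: y = z − H·x̄ = [2854/383]
step 1: S = H·P̄·Hᵀ + R = [971333/383]
step 1: K = P̄·Hᵀ·S⁻¹ = [5150/88303; -207521/971333; -177671/971333]
step 1: x' = x̄ + K·y = [737653/88303, 8288680/971333, -1486262/971333]
step 1: P' = (I − K·H)·P̄ = [3890880/88303 4211574/88303 -977532/88303; 4211574/88303 51196746/971333 -13985733/971333; -977532/88303 -13985733/971333 10231656/971333]

step 0: x' = [-850/383, -547/383, -1636/383], P' = [4833/383 5387/383 -1731/383; 5387/383 7034/383 -4638/383; -1731/383 -4638/383 8745/383]
step 1: x' = [737653/88303, 8288680/971333, -1486262/971333], P' = [3890880/88303 4211574/88303 -977532/88303; 4211574/88303 51196746/971333 -13985733/971333; -977532/88303 -13985733/971333 10231656/971333]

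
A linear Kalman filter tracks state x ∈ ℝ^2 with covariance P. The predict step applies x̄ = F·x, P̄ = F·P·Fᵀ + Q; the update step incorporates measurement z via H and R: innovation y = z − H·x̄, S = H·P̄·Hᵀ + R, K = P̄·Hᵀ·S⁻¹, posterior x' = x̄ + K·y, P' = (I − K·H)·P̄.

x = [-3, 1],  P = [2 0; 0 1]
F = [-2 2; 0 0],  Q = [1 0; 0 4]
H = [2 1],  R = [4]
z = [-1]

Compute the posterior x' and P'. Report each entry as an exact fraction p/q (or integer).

x' = [19/30, -17/15]
P' = [26/15 -26/15; -26/15 56/15]

x̄ = F·x = [8, 0]
P̄ = F·P·Fᵀ + Q = [13 0; 0 4]
y = z − H·x̄ = [-17]
S = H·P̄·Hᵀ + R = [60]
K = P̄·Hᵀ·S⁻¹ = [13/30; 1/15]
x' = x̄ + K·y = [19/30, -17/15]
P' = (I − K·H)·P̄ = [26/15 -26/15; -26/15 56/15]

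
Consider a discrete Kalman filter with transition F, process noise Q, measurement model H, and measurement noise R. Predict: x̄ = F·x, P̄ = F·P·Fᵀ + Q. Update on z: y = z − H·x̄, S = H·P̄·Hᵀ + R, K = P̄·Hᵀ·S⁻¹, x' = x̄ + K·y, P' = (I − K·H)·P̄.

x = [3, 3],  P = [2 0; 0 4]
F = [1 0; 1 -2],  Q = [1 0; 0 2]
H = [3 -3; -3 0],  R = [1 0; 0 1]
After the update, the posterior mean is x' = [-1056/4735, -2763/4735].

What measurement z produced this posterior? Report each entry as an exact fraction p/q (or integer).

x̄ = F·x = [3, -3]
P̄ = F·P·Fᵀ + Q = [3 2; 2 20]
S = H·P̄·Hᵀ + R = [172 -9; -9 28]
K = P̄·Hᵀ·S⁻¹ = [3/4735 -1521/4735; -1566/4735 -1518/4735]
x' − x̄ = [-15261/4735, 11442/4735] = K·y
y = (KᵀK)⁻¹·Kᵀ·(x' − x̄) = [-17, 10]
z = y + H·x̄ = [-17, 10] + [18, -9] = [1, 1]

z = [1, 1]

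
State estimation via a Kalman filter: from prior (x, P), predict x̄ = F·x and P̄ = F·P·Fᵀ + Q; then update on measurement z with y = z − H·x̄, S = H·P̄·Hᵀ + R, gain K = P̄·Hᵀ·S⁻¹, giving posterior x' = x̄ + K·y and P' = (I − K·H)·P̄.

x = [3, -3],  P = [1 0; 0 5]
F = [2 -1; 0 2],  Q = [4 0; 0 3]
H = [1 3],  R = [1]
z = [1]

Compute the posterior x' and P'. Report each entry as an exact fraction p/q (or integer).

x' = [1279/161, -376/161]
P' = [1804/161 -607/161; -607/161 222/161]

x̄ = F·x = [9, -6]
P̄ = F·P·Fᵀ + Q = [13 -10; -10 23]
y = z − H·x̄ = [10]
S = H·P̄·Hᵀ + R = [161]
K = P̄·Hᵀ·S⁻¹ = [-17/161; 59/161]
x' = x̄ + K·y = [1279/161, -376/161]
P' = (I − K·H)·P̄ = [1804/161 -607/161; -607/161 222/161]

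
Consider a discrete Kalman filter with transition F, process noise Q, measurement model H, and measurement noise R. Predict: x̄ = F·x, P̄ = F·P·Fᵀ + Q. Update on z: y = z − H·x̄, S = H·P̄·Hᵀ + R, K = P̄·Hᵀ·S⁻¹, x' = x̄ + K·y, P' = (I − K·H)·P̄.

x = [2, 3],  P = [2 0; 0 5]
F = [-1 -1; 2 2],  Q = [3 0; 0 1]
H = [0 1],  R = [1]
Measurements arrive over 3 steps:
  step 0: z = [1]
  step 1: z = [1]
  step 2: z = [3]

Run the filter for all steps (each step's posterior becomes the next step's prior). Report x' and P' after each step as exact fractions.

step 0: x' = [-4/5, 13/10], P' = [52/15 -7/15; -7/15 29/30]
step 1: x' = [-1/2, 1], P' = [55/16 -7/16; -7/16 15/16]
step 2: x' = [-11/8, 23/8], P' = [55/16 -7/16; -7/16 15/16]

step 0: x̄ = F·x = [-5, 10]
step 0: P̄ = F·P·Fᵀ + Q = [10 -14; -14 29]
step 0: y = z − H·x̄ = [-9]
step 0: S = H·P̄·Hᵀ + R = [30]
step 0: K = P̄·Hᵀ·S⁻¹ = [-7/15; 29/30]
step 0: x' = x̄ + K·y = [-4/5, 13/10]
step 0: P' = (I − K·H)·P̄ = [52/15 -7/15; -7/15 29/30]
step 1: x̄ = F·x = [-1/2, 1]
step 1: P̄ = F·P·Fᵀ + Q = [13/2 -7; -7 15]
step 1: y = z − H·x̄ = [0]
step 1: S = H·P̄·Hᵀ + R = [16]
step 1: K = P̄·Hᵀ·S⁻¹ = [-7/16; 15/16]
step 1: x' = x̄ + K·y = [-1/2, 1]
step 1: P' = (I − K·H)·P̄ = [55/16 -7/16; -7/16 15/16]
step 2: x̄ = F·x = [-1/2, 1]
step 2: P̄ = F·P·Fᵀ + Q = [13/2 -7; -7 15]
step 2: y = z − H·x̄ = [2]
step 2: S = H·P̄·Hᵀ + R = [16]
step 2: K = P̄·Hᵀ·S⁻¹ = [-7/16; 15/16]
step 2: x' = x̄ + K·y = [-11/8, 23/8]
step 2: P' = (I − K·H)·P̄ = [55/16 -7/16; -7/16 15/16]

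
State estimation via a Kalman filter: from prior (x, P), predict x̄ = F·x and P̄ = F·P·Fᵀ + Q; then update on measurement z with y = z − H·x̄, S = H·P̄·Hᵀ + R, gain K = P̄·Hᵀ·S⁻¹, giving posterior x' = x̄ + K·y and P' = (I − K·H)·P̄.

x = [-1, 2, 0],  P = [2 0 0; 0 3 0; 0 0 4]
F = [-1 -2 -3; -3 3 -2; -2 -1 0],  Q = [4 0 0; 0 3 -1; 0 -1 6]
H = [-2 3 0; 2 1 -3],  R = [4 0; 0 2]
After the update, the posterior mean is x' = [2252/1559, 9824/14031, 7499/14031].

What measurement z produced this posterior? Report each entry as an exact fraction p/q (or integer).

x̄ = F·x = [-3, 9, 0]
P̄ = F·P·Fᵀ + Q = [54 12 10; 12 64 2; 10 2 17]
S = H·P̄·Hᵀ + R = [652 66; 66 351]
K = P̄·Hᵀ·S⁻¹ = [-867/6236 881/3118; 4463/18708 5297/28062; -125/9354 -1124/14031]
x' − x̄ = [6929/1559, -116455/14031, 7499/14031] = K·y
y = (KᵀK)⁻¹·Kᵀ·(x' − x̄) = [-34, -1]
z = y + H·x̄ = [-34, -1] + [33, 3] = [-1, 2]

z = [-1, 2]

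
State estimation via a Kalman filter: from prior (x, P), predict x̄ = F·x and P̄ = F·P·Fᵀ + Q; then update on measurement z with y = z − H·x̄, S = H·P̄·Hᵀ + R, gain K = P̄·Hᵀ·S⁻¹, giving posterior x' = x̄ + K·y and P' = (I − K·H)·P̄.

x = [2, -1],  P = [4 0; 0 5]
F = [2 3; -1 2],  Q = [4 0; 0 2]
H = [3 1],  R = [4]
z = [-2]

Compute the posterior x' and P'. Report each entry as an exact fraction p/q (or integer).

x̄ = F·x = [1, -4]
P̄ = F·P·Fᵀ + Q = [65 22; 22 26]
y = z − H·x̄ = [-1]
S = H·P̄·Hᵀ + R = [747]
K = P̄·Hᵀ·S⁻¹ = [217/747; 92/747]
x' = x̄ + K·y = [530/747, -3080/747]
P' = (I − K·H)·P̄ = [1466/747 -3530/747; -3530/747 10958/747]

x' = [530/747, -3080/747]
P' = [1466/747 -3530/747; -3530/747 10958/747]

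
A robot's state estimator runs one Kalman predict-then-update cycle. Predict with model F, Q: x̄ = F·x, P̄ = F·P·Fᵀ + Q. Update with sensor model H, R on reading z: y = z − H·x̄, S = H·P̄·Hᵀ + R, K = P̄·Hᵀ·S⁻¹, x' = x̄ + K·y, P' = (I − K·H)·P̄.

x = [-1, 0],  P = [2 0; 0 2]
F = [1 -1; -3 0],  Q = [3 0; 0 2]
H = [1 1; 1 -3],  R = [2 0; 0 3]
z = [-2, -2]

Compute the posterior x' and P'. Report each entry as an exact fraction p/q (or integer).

x' = [-3437/2161, 267/2161]
P' = [2226/2161 276/2161; 276/2161 640/2161]

x̄ = F·x = [-1, 3]
P̄ = F·P·Fᵀ + Q = [7 -6; -6 20]
y = z − H·x̄ = [-4, 8]
S = H·P̄·Hᵀ + R = [17 -41; -41 226]
K = P̄·Hᵀ·S⁻¹ = [1251/2161 466/2161; 458/2161 -548/2161]
x' = x̄ + K·y = [-3437/2161, 267/2161]
P' = (I − K·H)·P̄ = [2226/2161 276/2161; 276/2161 640/2161]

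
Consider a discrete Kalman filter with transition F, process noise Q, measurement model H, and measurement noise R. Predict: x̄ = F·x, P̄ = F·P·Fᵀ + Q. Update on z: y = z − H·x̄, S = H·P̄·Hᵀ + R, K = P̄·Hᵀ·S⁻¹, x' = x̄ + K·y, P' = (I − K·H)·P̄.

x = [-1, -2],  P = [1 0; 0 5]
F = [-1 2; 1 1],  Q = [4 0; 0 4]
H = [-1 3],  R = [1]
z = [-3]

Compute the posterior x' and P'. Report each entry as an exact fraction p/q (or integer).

x' = [-90/31, -123/62]
P' = [773/31 258/31; 258/31 179/62]

x̄ = F·x = [-3, -3]
P̄ = F·P·Fᵀ + Q = [25 9; 9 10]
y = z − H·x̄ = [3]
S = H·P̄·Hᵀ + R = [62]
K = P̄·Hᵀ·S⁻¹ = [1/31; 21/62]
x' = x̄ + K·y = [-90/31, -123/62]
P' = (I − K·H)·P̄ = [773/31 258/31; 258/31 179/62]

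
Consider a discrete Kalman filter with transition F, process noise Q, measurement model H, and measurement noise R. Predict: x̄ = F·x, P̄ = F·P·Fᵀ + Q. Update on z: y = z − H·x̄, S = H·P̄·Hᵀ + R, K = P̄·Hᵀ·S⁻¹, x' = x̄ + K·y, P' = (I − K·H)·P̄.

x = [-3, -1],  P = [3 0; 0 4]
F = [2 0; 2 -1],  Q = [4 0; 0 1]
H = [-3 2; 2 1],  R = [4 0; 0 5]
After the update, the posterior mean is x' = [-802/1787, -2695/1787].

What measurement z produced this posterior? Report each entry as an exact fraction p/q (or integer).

z = [-2, -2]

x̄ = F·x = [-6, -5]
P̄ = F·P·Fᵀ + Q = [16 12; 12 17]
S = H·P̄·Hᵀ + R = [72 -50; -50 134]
K = P̄·Hᵀ·S⁻¹ = [-254/1787 492/1787; 891/3574 713/1787]
x' − x̄ = [9920/1787, 6240/1787] = K·y
y = (KᵀK)⁻¹·Kᵀ·(x' − x̄) = [-10, 15]
z = y + H·x̄ = [-10, 15] + [8, -17] = [-2, -2]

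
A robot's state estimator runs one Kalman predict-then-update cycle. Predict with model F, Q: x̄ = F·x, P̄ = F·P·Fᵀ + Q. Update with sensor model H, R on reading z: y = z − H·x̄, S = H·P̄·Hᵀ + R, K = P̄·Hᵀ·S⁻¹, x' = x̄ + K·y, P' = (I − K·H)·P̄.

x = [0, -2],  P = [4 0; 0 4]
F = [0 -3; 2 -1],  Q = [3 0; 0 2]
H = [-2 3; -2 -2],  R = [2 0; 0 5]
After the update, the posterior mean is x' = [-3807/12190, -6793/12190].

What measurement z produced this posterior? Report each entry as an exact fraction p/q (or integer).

z = [-1, 2]

x̄ = F·x = [6, 2]
P̄ = F·P·Fᵀ + Q = [39 12; 12 22]
S = H·P̄·Hᵀ + R = [212 0; 0 345]
K = P̄·Hᵀ·S⁻¹ = [-21/106 -34/115; 21/106 -68/345]
x' − x̄ = [-76947/12190, -31173/12190] = K·y
y = (KᵀK)⁻¹·Kᵀ·(x' − x̄) = [5, 18]
z = y + H·x̄ = [5, 18] + [-6, -16] = [-1, 2]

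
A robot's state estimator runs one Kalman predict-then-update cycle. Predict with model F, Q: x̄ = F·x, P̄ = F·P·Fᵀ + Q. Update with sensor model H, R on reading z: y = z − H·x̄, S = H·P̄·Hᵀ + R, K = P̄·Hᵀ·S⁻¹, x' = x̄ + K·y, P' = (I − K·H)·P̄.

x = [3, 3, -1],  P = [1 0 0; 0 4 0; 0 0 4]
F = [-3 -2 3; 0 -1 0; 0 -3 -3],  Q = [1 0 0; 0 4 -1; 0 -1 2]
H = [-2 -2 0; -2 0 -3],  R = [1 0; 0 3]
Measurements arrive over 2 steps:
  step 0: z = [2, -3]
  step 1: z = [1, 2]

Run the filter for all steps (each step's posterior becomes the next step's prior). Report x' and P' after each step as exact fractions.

step 0: x' = [-540642/191609, 341382/191609, 543332/191609], P' = [808638/191609 -766584/191609 -547092/191609; -766584/191609 772239/191609 519193/191609; -547092/191609 519193/191609 433586/191609]
step 1: x' = [2019679031/1129659256, -2417575727/1129659256, -2006987341/1129659256], P' = [21170787735/4518637024 -20239082031/4518637024 -14688060429/4518637024; -20239082031/4518637024 20419653959/4518637024 14053154965/4518637024; -14688060429/4518637024 14053154965/4518637024 11657694783/4518637024]

step 0: x̄ = F·x = [-18, -3, -6]
step 0: P̄ = F·P·Fᵀ + Q = [62 8 -12; 8 8 11; -12 11 74]
step 0: y = z − H·x̄ = [-40, -57]
step 0: S = H·P̄·Hᵀ + R = [345 274; 274 773]
step 0: K = P̄·Hᵀ·S⁻¹ = [-84108/191609 8000/191609; -11310/191609 -8137/191609; 55798/191609 -68858/191609]
step 0: x' = x̄ + K·y = [-540642/191609, 341382/191609, 543332/191609]
step 0: P' = (I − K·H)·P̄ = [808638/191609 -766584/191609 -547092/191609; -766584/191609 772239/191609 519193/191609; -547092/191609 519193/191609 433586/191609]
step 1: x̄ = F·x = [2569158/191609, -341382/191609, -2654142/191609]
step 1: P̄ = F·P·Fᵀ + Q = [8878913/191609 -2312853/191609 -12649503/191609; -2312853/191609 1538675/191609 3682687/191609; -12649503/191609 3682687/191609 20581117/191609]
step 1: y = z − H·x̄ = [4647161/191609, -2440892/191609]
step 1: S = H·P̄·Hᵀ + R = [23359137/191609 -27536656/191609; -27536656/191609 69526496/191609]
step 1: K = P̄·Hᵀ·S⁻¹ = [-116463213/282414814 574201939/4518637024; -22571491/282414814 -560433611/4518637024; 79363183/282414814 -1865654497/4518637024]
step 1: x' = x̄ + K·y = [2019679031/1129659256, -2417575727/1129659256, -2006987341/1129659256]
step 1: P' = (I − K·H)·P̄ = [21170787735/4518637024 -20239082031/4518637024 -14688060429/4518637024; -20239082031/4518637024 20419653959/4518637024 14053154965/4518637024; -14688060429/4518637024 14053154965/4518637024 11657694783/4518637024]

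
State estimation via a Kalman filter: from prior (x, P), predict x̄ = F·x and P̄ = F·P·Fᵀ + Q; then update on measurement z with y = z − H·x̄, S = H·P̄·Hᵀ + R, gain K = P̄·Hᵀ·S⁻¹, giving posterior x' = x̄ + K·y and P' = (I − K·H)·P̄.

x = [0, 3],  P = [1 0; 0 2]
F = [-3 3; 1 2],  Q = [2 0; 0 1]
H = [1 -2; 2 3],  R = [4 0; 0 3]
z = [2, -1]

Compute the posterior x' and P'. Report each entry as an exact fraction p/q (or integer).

x̄ = F·x = [9, 6]
P̄ = F·P·Fᵀ + Q = [29 9; 9 10]
y = z − H·x̄ = [5, -37]
S = H·P̄·Hᵀ + R = [37 -11; -11 317]
K = P̄·Hᵀ·S⁻¹ = [2211/5804 1633/5804; -2959/11608 1655/11608]
x' = x̄ + K·y = [1435/2902, -3191/5804]
P' = (I − K·H)·P̄ = [2595/2902 -1827/5804; -1827/5804 4091/11608]

x' = [1435/2902, -3191/5804]
P' = [2595/2902 -1827/5804; -1827/5804 4091/11608]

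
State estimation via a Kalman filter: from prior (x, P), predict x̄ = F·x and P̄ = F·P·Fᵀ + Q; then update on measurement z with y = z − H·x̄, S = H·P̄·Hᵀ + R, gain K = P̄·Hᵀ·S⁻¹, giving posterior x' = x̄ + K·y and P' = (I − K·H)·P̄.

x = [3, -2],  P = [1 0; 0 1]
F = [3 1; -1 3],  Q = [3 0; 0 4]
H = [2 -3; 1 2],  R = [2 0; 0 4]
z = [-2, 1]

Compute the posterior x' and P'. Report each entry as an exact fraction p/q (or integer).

x̄ = F·x = [7, -9]
P̄ = F·P·Fᵀ + Q = [13 0; 0 14]
y = z − H·x̄ = [-43, 12]
S = H·P̄·Hᵀ + R = [180 -58; -58 73]
K = P̄·Hᵀ·S⁻¹ = [51/188 37/94; -721/4888 651/2444]
x' = x̄ + K·y = [11/188, 2635/4888]
P' = (I − K·H)·P̄ = [39/47 35/94; 35/94 847/2444]

x' = [11/188, 2635/4888]
P' = [39/47 35/94; 35/94 847/2444]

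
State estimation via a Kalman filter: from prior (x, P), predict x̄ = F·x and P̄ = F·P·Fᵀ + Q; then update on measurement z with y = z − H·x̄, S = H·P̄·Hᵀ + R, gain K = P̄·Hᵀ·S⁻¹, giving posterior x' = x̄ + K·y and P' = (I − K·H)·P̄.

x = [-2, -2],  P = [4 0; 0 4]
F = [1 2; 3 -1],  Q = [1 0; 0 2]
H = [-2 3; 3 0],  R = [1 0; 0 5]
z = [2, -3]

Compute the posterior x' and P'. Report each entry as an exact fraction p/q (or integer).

x̄ = F·x = [-6, -4]
P̄ = F·P·Fᵀ + Q = [21 4; 4 42]
y = z − H·x̄ = [2, 15]
S = H·P̄·Hᵀ + R = [415 -90; -90 194]
K = P̄·Hᵀ·S⁻¹ = [-15/7241 4689/14482; 922/2785 120/557]
x' = x̄ + K·y = [-16617/14482, -296/2785]
P' = (I − K·H)·P̄ = [7815/14482 200/557; 200/557 974/2785]

x' = [-16617/14482, -296/2785]
P' = [7815/14482 200/557; 200/557 974/2785]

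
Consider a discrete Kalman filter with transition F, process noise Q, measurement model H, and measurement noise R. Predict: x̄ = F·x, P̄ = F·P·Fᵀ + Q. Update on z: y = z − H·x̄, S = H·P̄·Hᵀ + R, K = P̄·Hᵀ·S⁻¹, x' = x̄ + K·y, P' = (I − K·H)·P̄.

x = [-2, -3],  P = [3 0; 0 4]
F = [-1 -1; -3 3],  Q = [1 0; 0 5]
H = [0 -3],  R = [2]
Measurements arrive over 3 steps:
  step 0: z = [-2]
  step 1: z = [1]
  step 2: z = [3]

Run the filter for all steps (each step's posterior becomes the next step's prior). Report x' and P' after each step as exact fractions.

step 0: x' = [2971/614, 201/307], P' = [4831/614 -3/307; -3/307 68/307]
step 1: x' = [-825134/432157, -159057/432157], P' = [1011722/432157 28170/432157; 28170/432157 95762/432157]
step 2: x' = [101077129/105454043, -5917251/6203179], P' = [232195819/105454043 323280/6203179; 323280/6203179 1367186/6203179]

step 0: x̄ = F·x = [5, -3]
step 0: P̄ = F·P·Fᵀ + Q = [8 -3; -3 68]
step 0: y = z − H·x̄ = [-11]
step 0: S = H·P̄·Hᵀ + R = [614]
step 0: K = P̄·Hᵀ·S⁻¹ = [9/614; -102/307]
step 0: x' = x̄ + K·y = [2971/614, 201/307]
step 0: P' = (I − K·H)·P̄ = [4831/614 -3/307; -3/307 68/307]
step 1: x̄ = F·x = [-3373/614, -7707/614]
step 1: P̄ = F·P·Fᵀ + Q = [5569/614 14085/614; 14085/614 47881/614]
step 1: y = z − H·x̄ = [-22507/614]
step 1: S = H·P̄·Hᵀ + R = [432157/614]
step 1: K = P̄·Hᵀ·S⁻¹ = [-42255/432157; -143643/432157]
step 1: x' = x̄ + K·y = [-825134/432157, -159057/432157]
step 1: P' = (I − K·H)·P̄ = [1011722/432157 28170/432157; 28170/432157 95762/432157]
step 2: x̄ = F·x = [984191/432157, 117543/25421]
step 2: P̄ = F·P·Fᵀ + Q = [1595981/432157 161640/25421; 161640/25421 683593/25421]
step 2: y = z − H·x̄ = [428892/25421]
step 2: S = H·P̄·Hᵀ + R = [6203179/25421]
step 2: K = P̄·Hᵀ·S⁻¹ = [-484920/6203179; -2050779/6203179]
step 2: x' = x̄ + K·y = [101077129/105454043, -5917251/6203179]
step 2: P' = (I − K·H)·P̄ = [232195819/105454043 323280/6203179; 323280/6203179 1367186/6203179]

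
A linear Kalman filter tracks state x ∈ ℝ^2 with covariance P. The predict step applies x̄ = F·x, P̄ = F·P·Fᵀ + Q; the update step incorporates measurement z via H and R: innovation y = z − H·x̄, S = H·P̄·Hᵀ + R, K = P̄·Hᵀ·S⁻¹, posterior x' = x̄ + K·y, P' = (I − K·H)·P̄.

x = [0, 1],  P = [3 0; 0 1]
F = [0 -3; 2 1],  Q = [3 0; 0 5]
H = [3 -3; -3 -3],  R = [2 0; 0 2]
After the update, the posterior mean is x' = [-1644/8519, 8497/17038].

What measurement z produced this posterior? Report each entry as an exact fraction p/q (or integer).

x̄ = F·x = [-3, 1]
P̄ = F·P·Fᵀ + Q = [12 -3; -3 18]
S = H·P̄·Hᵀ + R = [326 54; 54 218]
K = P̄·Hᵀ·S⁻¹ = [2817/17038 -1404/8519; -1413/8519 -2817/17038]
x' − x̄ = [23913/8519, -8541/17038] = K·y
y = (KᵀK)⁻¹·Kᵀ·(x' − x̄) = [10, -7]
z = y + H·x̄ = [10, -7] + [-12, 6] = [-2, -1]

z = [-2, -1]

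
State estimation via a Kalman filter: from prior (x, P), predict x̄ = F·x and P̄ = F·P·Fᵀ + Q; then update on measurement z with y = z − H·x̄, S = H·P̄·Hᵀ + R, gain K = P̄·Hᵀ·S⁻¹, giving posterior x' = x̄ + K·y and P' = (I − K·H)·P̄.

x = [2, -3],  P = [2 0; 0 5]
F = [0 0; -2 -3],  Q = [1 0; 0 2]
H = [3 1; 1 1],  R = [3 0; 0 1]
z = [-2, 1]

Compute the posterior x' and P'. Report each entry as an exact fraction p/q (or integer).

x' = [-363/455, 136/91]
P' = [223/455 -66/91; -66/91 165/91]

x̄ = F·x = [0, 5]
P̄ = F·P·Fᵀ + Q = [1 0; 0 55]
y = z − H·x̄ = [-7, -4]
S = H·P̄·Hᵀ + R = [67 58; 58 57]
K = P̄·Hᵀ·S⁻¹ = [113/455 -107/455; -11/91 99/91]
x' = x̄ + K·y = [-363/455, 136/91]
P' = (I − K·H)·P̄ = [223/455 -66/91; -66/91 165/91]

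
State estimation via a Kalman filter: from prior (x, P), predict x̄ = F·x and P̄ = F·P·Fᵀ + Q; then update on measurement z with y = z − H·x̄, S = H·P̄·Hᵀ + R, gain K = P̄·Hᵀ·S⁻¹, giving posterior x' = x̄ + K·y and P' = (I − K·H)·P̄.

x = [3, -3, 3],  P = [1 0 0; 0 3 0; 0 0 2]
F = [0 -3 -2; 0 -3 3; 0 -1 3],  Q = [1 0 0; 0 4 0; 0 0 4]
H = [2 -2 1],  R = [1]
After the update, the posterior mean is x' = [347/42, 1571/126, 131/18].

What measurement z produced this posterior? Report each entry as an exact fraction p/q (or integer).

x̄ = F·x = [3, 18, 12]
P̄ = F·P·Fᵀ + Q = [36 15 -3; 15 49 27; -3 27 25]
S = H·P̄·Hᵀ + R = [126]
K = P̄·Hᵀ·S⁻¹ = [13/42; -41/126; -5/18]
x' − x̄ = [221/42, -697/126, -85/18] = K·y
y = (KᵀK)⁻¹·Kᵀ·(x' − x̄) = [17]
z = y + H·x̄ = [17] + [-18] = [-1]

z = [-1]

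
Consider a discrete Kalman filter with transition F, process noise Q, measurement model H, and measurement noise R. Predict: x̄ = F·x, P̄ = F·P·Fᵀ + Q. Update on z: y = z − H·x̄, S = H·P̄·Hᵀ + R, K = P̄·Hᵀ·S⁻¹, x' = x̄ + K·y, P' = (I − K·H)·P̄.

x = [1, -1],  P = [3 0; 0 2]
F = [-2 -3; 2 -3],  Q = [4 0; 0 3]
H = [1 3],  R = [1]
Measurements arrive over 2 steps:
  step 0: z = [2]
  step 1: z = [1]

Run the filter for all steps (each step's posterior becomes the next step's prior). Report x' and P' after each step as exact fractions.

step 0: x' = [-45/46, 185/184], P' = [613/23 -813/92; -813/92 1119/368]
step 1: x' = [-491553/160508, 216833/160508], P' = [307266/40127 -415999/160508; -415999/160508 79297/80254]

step 0: x̄ = F·x = [1, 5]
step 0: P̄ = F·P·Fᵀ + Q = [34 6; 6 33]
step 0: y = z − H·x̄ = [-14]
step 0: S = H·P̄·Hᵀ + R = [368]
step 0: K = P̄·Hᵀ·S⁻¹ = [13/92; 105/368]
step 0: x' = x̄ + K·y = [-45/46, 185/184]
step 0: P' = (I − K·H)·P̄ = [613/23 -813/92; -813/92 1119/368]
step 1: x̄ = F·x = [-195/184, -915/184]
step 1: P̄ = F·P·Fᵀ + Q = [11751/368 -29161/368; -29161/368 89431/368]
step 1: y = z − H·x̄ = [781/46]
step 1: S = H·P̄·Hᵀ + R = [40127/23]
step 1: K = P̄·Hᵀ·S⁻¹ = [-18933/160508; 59783/160508]
step 1: x' = x̄ + K·y = [-491553/160508, 216833/160508]
step 1: P' = (I − K·H)·P̄ = [307266/40127 -415999/160508; -415999/160508 79297/80254]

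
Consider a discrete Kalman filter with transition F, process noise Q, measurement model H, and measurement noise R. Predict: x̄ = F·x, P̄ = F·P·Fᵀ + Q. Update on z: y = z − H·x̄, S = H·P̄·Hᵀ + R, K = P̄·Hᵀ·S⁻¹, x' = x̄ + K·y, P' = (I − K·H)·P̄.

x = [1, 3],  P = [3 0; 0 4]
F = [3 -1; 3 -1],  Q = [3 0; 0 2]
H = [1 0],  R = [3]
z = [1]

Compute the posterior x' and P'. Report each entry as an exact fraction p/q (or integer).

x' = [34/37, 31/37]
P' = [102/37 93/37; 93/37 260/37]

x̄ = F·x = [0, 0]
P̄ = F·P·Fᵀ + Q = [34 31; 31 33]
y = z − H·x̄ = [1]
S = H·P̄·Hᵀ + R = [37]
K = P̄·Hᵀ·S⁻¹ = [34/37; 31/37]
x' = x̄ + K·y = [34/37, 31/37]
P' = (I − K·H)·P̄ = [102/37 93/37; 93/37 260/37]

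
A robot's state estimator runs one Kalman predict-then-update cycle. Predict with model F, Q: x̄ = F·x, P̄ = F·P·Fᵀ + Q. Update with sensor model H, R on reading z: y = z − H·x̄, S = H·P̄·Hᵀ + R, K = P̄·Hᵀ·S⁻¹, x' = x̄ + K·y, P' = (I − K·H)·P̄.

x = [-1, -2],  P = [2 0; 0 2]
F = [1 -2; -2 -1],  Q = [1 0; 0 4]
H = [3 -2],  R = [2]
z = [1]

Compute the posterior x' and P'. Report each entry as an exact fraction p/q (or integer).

x' = [3, 4]
P' = [638/157 924/157; 924/157 1414/157]

x̄ = F·x = [3, 4]
P̄ = F·P·Fᵀ + Q = [11 0; 0 14]
y = z − H·x̄ = [0]
S = H·P̄·Hᵀ + R = [157]
K = P̄·Hᵀ·S⁻¹ = [33/157; -28/157]
x' = x̄ + K·y = [3, 4]
P' = (I − K·H)·P̄ = [638/157 924/157; 924/157 1414/157]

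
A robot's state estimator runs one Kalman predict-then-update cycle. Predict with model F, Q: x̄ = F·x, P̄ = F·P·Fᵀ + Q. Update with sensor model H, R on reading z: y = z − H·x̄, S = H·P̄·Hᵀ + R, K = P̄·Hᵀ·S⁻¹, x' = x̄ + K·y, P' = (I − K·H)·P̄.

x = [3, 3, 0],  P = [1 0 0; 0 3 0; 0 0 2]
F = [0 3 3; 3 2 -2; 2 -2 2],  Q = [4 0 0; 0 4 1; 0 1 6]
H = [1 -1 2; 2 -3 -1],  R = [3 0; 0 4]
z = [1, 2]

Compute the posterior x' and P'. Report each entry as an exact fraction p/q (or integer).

x' = [330394/21635, 222336/21635, -42382/21635]
P' = [660532/21635 466503/21635 -97421/21635; 466503/21635 1013236/64905 -207922/64905; -97421/21635 -207922/64905 83164/64905]

x̄ = F·x = [9, 15, 0]
P̄ = F·P·Fᵀ + Q = [49 6 -6; 6 33 -13; -6 -13 30]
y = z − H·x̄ = [7, 29]
S = H·P̄·Hᵀ + R = [221 154; 154 401]
K = P̄·Hᵀ·S⁻¹ = [-271/21635 4744/21635; -9857/64905 -8192/64905; 27329/64905 -10981/64905]
x' = x̄ + K·y = [330394/21635, 222336/21635, -42382/21635]
P' = (I − K·H)·P̄ = [660532/21635 466503/21635 -97421/21635; 466503/21635 1013236/64905 -207922/64905; -97421/21635 -207922/64905 83164/64905]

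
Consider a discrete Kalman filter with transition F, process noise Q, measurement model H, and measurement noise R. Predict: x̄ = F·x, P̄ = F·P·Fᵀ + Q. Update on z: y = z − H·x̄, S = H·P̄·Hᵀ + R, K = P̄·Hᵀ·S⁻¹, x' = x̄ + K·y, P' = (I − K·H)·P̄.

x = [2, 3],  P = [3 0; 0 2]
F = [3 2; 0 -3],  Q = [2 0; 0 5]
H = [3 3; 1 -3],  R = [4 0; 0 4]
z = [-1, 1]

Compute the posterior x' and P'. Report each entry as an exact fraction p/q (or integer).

x' = [1051/6524, -2883/6524]
P' = [6437/13048 -2145/13048; -2145/13048 3581/13048]

x̄ = F·x = [12, -9]
P̄ = F·P·Fᵀ + Q = [37 -12; -12 23]
y = z − H·x̄ = [-10, -38]
S = H·P̄·Hᵀ + R = [328 -24; -24 320]
K = P̄·Hᵀ·S⁻¹ = [3219/13048 1609/6524; 1077/13048 -1611/6524]
x' = x̄ + K·y = [1051/6524, -2883/6524]
P' = (I − K·H)·P̄ = [6437/13048 -2145/13048; -2145/13048 3581/13048]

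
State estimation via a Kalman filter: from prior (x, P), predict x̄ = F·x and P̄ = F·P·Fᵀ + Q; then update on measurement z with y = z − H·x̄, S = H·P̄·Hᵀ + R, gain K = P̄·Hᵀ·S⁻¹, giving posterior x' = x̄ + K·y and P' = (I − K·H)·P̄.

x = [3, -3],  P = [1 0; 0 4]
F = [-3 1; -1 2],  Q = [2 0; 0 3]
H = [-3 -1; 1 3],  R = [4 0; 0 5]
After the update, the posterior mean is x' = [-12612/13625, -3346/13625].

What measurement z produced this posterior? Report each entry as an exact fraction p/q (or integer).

z = [2, -2]

x̄ = F·x = [-12, -9]
P̄ = F·P·Fᵀ + Q = [15 11; 11 20]
S = H·P̄·Hᵀ + R = [225 -215; -215 266]
K = P̄·Hᵀ·S⁻¹ = [-4576/13625 -248/2725; 1167/13625 916/2725]
x' − x̄ = [150888/13625, 119279/13625] = K·y
y = (KᵀK)⁻¹·Kᵀ·(x' − x̄) = [-43, 37]
z = y + H·x̄ = [-43, 37] + [45, -39] = [2, -2]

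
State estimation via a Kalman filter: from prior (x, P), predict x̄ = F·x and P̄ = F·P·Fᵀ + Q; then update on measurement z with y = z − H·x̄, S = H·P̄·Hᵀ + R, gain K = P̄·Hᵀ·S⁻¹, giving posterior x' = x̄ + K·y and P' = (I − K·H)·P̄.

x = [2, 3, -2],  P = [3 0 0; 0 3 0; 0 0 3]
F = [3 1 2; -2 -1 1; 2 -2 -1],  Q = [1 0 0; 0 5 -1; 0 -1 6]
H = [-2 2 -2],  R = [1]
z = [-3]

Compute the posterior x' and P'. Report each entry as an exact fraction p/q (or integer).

x' = [5/129, -227/43, -490/129]
P' = [11351/645 871/215 -8674/645; 871/215 1873/215 986/215; -8674/645 986/215 11681/645]

x̄ = F·x = [5, -9, 0]
P̄ = F·P·Fᵀ + Q = [43 -15 6; -15 23 -10; 6 -10 33]
y = z − H·x̄ = [25]
S = H·P̄·Hᵀ + R = [645]
K = P̄·Hᵀ·S⁻¹ = [-128/645; 32/215; -98/645]
x' = x̄ + K·y = [5/129, -227/43, -490/129]
P' = (I − K·H)·P̄ = [11351/645 871/215 -8674/645; 871/215 1873/215 986/215; -8674/645 986/215 11681/645]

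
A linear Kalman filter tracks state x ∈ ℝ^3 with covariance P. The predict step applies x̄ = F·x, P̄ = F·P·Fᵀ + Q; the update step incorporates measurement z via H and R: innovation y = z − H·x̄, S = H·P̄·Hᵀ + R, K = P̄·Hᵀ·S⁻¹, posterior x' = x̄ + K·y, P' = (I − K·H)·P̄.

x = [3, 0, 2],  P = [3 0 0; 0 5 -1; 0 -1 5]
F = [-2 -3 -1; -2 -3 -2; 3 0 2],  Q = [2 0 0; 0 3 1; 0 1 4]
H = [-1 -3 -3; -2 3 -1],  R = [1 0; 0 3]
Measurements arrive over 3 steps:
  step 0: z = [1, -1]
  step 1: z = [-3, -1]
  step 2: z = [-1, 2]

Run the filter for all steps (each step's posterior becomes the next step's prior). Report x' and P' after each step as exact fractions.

step 0: x̄ = F·x = [-8, -10, 13]
step 0: P̄ = F·P·Fᵀ + Q = [58 58 -22; 58 68 -31; -22 -31 51]
step 0: y = z − H·x̄ = [2, 26]
step 0: S = H·P̄·Hᵀ + R = [788 -137; -137 300]
step 0: K = P̄·Hᵀ·S⁻¹ = [-38840/217631 40298/217631; -34397/217631 70619/217631; -25100/217631 -84006/217631]
step 0: x' = x̄ + K·y = [-770980/217631, -409010/217631, 594847/217631]
step 0: P' = (I − K·H)·P̄ = [2951318/217631 1263176/217631 -2234002/217631; 1263176/217631 582154/217631 -991747/217631; -2234002/217631 -991747/217631 1744781/217631]
step 1: x̄ = F·x = [2174143/217631, 1579296/217631, -1123246/217631]
step 1: P̄ = F·P·Fᵀ + Q = [19496323/217631 13362597/217631 -10977558/217631; 13362597/217631 10061807/217631 -7547483/217631; -10977558/217631 -7547483/217631 7603486/217631]
step 1: y = z − H·x̄ = [2889400/217631, -1730479/217631]
step 1: S = H·P̄·Hᵀ + R = [57157131/217631 -20223376/217631; -20223376/217631 17821436/217631]
step 1: K = P̄·Hᵀ·S⁻¹ = [-265146188/700310635 694105963/2801242540; -172257401/700310635 474169443/1400621270; 5737541/140062127 -234593283/560248508]
step 1: x' = x̄ + K·y = [8384432753/2801242540, 1819659133/1400621270, -721523781/560248508]
step 1: P' = (I − K·H)·P̄ = [82562150321/2801242540 17504928751/1400621270 -12435409205/560248508; 17504928751/1400621270 3839028481/700310635 -2679638989/280124254; -12435409205/560248508 -2679638989/280124254 9496764325/560248508]
step 2: x̄ = F·x = [-24079201399/2801242540, -10235791247/1400621270, 17938060449/2801242540]
step 2: P̄ = F·P·Fᵀ + Q = [532171699889/2801242540 184654887357/1400621270 -309411601179/2801242540; 184654887357/1400621270 66984470966/700310635 -107523431907/1400621270; -309411601179/2801242540 -107523431907/1400621270 198075057249/2801242540]
step 2: y = z − H·x̄ = [-17240505037/1400621270, 36796890213/2801242540]
step 2: S = H·P̄·Hᵀ + R = [304408726251/700310635 -260271542239/1400621270; -260271542239/1400621270 367524020801/2801242540]
step 2: K = P̄·Hᵀ·S⁻¹ = [-27801061049541/63023808483518 10578353977438/31511904241759; -17195539789227/63023808483518 11850699756849/31511904241759; 5577131984835/63023808483518 -15290060568582/31511904241759]
step 2: x' = x̄ + K·y = [78374773144261/63023808483518, 62422399898227/63023808483518, -66768091432041/63023808483518]
step 2: P' = (I − K·H)·P̄ = [2242071292543527/63023808483518 952380657946755/63023808483518 -1690470735111417/63023808483518; 952380657946755/63023808483518 416034285428857/63023808483518 -727762658148033/63023808483518; -1690470735111417/63023808483518 -727762658148033/63023808483518 1289393859190227/63023808483518]

step 0: x' = [-770980/217631, -409010/217631, 594847/217631], P' = [2951318/217631 1263176/217631 -2234002/217631; 1263176/217631 582154/217631 -991747/217631; -2234002/217631 -991747/217631 1744781/217631]
step 1: x' = [8384432753/2801242540, 1819659133/1400621270, -721523781/560248508], P' = [82562150321/2801242540 17504928751/1400621270 -12435409205/560248508; 17504928751/1400621270 3839028481/700310635 -2679638989/280124254; -12435409205/560248508 -2679638989/280124254 9496764325/560248508]
step 2: x' = [78374773144261/63023808483518, 62422399898227/63023808483518, -66768091432041/63023808483518], P' = [2242071292543527/63023808483518 952380657946755/63023808483518 -1690470735111417/63023808483518; 952380657946755/63023808483518 416034285428857/63023808483518 -727762658148033/63023808483518; -1690470735111417/63023808483518 -727762658148033/63023808483518 1289393859190227/63023808483518]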